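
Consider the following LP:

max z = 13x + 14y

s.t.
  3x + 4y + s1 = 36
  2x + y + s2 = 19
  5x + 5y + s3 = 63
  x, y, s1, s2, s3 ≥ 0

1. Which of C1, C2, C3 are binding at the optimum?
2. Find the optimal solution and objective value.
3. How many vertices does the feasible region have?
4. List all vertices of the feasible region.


1. C1, C2
2. x = 8, y = 3, z = 146
3. 4
4. (0, 0), (9.5, 0), (8, 3), (0, 9)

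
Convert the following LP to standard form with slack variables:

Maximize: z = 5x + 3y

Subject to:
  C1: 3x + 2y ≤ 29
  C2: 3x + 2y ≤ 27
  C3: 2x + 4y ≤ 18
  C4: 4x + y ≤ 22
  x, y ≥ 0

max z = 5x + 3y

s.t.
  3x + 2y + s1 = 29
  3x + 2y + s2 = 27
  2x + 4y + s3 = 18
  4x + y + s4 = 22
  x, y, s1, s2, s3, s4 ≥ 0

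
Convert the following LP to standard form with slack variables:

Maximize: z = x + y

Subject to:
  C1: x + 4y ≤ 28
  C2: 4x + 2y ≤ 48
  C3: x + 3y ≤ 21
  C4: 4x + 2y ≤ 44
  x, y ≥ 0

max z = x + y

s.t.
  x + 4y + s1 = 28
  4x + 2y + s2 = 48
  x + 3y + s3 = 21
  4x + 2y + s4 = 44
  x, y, s1, s2, s3, s4 ≥ 0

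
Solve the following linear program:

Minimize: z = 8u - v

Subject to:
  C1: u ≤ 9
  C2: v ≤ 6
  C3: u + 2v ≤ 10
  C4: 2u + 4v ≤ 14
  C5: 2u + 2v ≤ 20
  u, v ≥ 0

Evaluate the objective at each vertex of the feasible region:
  z(0, 0) = 0
  z(7, 0) = 56
  z(0, 3.5) = -3.5  ←
The minimum is at u = 0, v = 3.5.

u = 0, v = 3.5, z = -3.5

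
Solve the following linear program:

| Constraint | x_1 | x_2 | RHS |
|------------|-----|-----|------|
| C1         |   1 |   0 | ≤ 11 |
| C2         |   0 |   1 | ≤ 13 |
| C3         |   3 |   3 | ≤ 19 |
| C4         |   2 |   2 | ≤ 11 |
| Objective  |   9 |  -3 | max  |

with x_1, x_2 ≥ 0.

Evaluate the objective at each vertex of the feasible region:
  z(0, 0) = 0
  z(5.5, 0) = 49.5  ←
  z(0, 5.5) = -16.5
The maximum is at x_1 = 5.5, x_2 = 0.

x_1 = 5.5, x_2 = 0, z = 49.5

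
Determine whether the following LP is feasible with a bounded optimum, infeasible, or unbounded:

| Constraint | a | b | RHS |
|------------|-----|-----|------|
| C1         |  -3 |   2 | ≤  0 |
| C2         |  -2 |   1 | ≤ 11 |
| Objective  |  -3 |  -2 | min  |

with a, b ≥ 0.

Unbounded (objective can decrease without bound)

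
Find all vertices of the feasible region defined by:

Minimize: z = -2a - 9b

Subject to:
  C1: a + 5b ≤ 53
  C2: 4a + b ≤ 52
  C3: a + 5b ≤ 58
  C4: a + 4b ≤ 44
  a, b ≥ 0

(0, 0), (13, 0), (10.93, 8.267), (8, 9), (0, 10.6)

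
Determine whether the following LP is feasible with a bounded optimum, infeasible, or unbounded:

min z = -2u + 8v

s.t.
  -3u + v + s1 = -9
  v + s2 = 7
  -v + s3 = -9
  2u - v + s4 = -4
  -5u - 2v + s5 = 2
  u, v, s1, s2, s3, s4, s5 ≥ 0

Infeasible (no feasible solution exists)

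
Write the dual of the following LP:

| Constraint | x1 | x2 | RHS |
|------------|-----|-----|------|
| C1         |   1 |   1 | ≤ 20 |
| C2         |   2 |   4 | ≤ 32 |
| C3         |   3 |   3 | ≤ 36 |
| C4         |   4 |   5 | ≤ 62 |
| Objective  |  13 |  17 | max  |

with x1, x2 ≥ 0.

Primal max cᵀx s.t. Ax ≤ b, x ≥ 0  →  Dual min bᵀy s.t. Aᵀy ≥ c, y ≥ 0.

Minimize: z = 20y1 + 32y2 + 36y3 + 62y4

Subject to:
  y1 + 2y2 + 3y3 + 4y4 ≥ 13
  y1 + 4y2 + 3y3 + 5y4 ≥ 17
  y1, y2, y3, y4 ≥ 0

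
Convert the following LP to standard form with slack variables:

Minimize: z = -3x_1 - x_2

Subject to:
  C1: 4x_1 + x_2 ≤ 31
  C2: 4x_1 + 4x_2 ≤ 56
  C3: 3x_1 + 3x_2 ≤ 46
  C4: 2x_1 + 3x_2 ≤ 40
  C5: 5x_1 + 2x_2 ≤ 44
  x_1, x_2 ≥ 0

min z = -3x_1 - x_2

s.t.
  4x_1 + x_2 + s1 = 31
  4x_1 + 4x_2 + s2 = 56
  3x_1 + 3x_2 + s3 = 46
  2x_1 + 3x_2 + s4 = 40
  5x_1 + 2x_2 + s5 = 44
  x_1, x_2, s1, s2, s3, s4, s5 ≥ 0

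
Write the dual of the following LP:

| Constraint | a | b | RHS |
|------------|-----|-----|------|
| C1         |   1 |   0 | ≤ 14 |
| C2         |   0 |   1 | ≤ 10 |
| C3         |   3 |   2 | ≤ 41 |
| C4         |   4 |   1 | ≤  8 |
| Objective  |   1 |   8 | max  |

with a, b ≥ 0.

Primal max cᵀx s.t. Ax ≤ b, x ≥ 0  →  Dual min bᵀy s.t. Aᵀy ≥ c, y ≥ 0.

Minimize: z = 14y1 + 10y2 + 41y3 + 8y4

Subject to:
  y1 + 3y3 + 4y4 ≥ 1
  y2 + 2y3 + y4 ≥ 8
  y1, y2, y3, y4 ≥ 0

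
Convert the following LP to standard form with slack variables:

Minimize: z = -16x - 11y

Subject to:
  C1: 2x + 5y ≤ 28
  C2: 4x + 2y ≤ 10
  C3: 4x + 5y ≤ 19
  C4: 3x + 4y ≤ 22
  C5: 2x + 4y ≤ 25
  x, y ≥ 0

min z = -16x - 11y

s.t.
  2x + 5y + s1 = 28
  4x + 2y + s2 = 10
  4x + 5y + s3 = 19
  3x + 4y + s4 = 22
  2x + 4y + s5 = 25
  x, y, s1, s2, s3, s4, s5 ≥ 0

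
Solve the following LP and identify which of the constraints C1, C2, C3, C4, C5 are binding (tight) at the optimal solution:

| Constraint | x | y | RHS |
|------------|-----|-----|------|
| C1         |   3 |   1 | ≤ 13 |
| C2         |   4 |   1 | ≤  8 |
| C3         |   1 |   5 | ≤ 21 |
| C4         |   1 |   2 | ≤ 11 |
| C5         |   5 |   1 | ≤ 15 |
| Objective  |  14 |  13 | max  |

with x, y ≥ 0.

At x = 1, y = 4, compute slack b - a·x for each constraint:
  C1: 13 − 7 = 6  (slack)
  C2: 8 − 8 = 0  (binding)
  C3: 21 − 21 = 0  (binding)
  C4: 11 − 9 = 2  (slack)
  C5: 15 − 9 = 6  (slack)

Optimal: x = 1, y = 4
Binding: C2, C3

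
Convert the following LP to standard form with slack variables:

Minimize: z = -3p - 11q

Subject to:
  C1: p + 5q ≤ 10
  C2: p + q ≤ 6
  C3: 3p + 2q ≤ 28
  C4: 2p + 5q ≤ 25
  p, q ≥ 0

min z = -3p - 11q

s.t.
  p + 5q + s1 = 10
  p + q + s2 = 6
  3p + 2q + s3 = 28
  2p + 5q + s4 = 25
  p, q, s1, s2, s3, s4 ≥ 0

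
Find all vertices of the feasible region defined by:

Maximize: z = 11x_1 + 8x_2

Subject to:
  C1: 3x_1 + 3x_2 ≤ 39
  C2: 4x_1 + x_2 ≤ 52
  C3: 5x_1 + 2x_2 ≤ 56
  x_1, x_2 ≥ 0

(0, 0), (11.2, 0), (10, 3), (0, 13)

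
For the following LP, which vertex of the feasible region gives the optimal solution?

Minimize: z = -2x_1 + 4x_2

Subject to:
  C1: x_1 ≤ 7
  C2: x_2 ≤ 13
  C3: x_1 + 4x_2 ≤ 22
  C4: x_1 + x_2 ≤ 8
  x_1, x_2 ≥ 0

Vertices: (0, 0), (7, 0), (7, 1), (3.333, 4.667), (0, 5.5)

Evaluate the objective at each vertex of the feasible region:
  z(0, 0) = 0
  z(7, 0) = -14  ←
  z(7, 1) = -10
  z(3.333, 4.667) = 12
  z(0, 5.5) = 22
The minimum is at x_1 = 7, x_2 = 0.

(7, 0)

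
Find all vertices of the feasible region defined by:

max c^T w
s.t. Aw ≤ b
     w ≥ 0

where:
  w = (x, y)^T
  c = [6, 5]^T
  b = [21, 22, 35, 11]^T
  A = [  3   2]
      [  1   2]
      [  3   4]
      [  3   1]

(0, 0), (3.667, 0), (1, 8), (0, 8.75)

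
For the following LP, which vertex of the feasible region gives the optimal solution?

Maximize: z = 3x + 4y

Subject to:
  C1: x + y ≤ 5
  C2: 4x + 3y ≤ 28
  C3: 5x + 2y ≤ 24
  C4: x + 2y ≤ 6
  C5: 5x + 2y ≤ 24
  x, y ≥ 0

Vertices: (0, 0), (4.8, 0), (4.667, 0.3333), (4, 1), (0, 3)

Evaluate the objective at each vertex of the feasible region:
  z(0, 0) = 0
  z(4.8, 0) = 14.4
  z(4.667, 0.3333) = 15.33
  z(4, 1) = 16  ←
  z(0, 3) = 12
The maximum is at x = 4, y = 1.

(4, 1)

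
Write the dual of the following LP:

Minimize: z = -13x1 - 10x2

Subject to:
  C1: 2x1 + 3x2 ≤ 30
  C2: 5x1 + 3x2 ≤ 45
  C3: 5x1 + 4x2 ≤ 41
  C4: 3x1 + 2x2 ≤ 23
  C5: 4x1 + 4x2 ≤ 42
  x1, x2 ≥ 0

Primal min cᵀx s.t. Ax ≤ b, x ≥ 0  →  Dual max −bᵀy s.t. Aᵀy ≥ −c, y ≥ 0.

Maximize: z = -30y1 - 45y2 - 41y3 - 23y4 - 42y5

Subject to:
  2y1 + 5y2 + 5y3 + 3y4 + 4y5 ≥ 13
  3y1 + 3y2 + 4y3 + 2y4 + 4y5 ≥ 10
  y1, y2, y3, y4, y5 ≥ 0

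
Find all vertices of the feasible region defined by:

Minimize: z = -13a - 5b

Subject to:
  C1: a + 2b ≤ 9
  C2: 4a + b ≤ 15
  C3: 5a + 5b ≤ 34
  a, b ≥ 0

(0, 0), (3.75, 0), (3, 3), (0, 4.5)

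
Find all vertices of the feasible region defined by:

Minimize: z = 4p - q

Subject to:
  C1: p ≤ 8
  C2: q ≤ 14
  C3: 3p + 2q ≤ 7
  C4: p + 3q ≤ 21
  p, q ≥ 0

(0, 0), (2.333, 0), (0, 3.5)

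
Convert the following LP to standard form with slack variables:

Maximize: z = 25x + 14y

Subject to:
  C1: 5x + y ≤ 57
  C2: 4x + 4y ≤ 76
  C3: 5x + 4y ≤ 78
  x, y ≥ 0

max z = 25x + 14y

s.t.
  5x + y + s1 = 57
  4x + 4y + s2 = 76
  5x + 4y + s3 = 78
  x, y, s1, s2, s3 ≥ 0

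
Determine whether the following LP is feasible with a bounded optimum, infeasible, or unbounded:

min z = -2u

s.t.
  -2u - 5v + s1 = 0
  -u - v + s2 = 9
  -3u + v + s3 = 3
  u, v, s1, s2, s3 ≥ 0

Unbounded (objective can decrease without bound)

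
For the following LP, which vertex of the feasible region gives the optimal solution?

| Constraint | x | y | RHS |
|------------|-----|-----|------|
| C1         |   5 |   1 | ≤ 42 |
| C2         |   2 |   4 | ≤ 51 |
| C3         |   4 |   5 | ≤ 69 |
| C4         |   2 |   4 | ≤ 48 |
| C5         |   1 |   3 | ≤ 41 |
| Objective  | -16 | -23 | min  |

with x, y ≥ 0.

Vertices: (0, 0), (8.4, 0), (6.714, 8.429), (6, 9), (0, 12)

Evaluate the objective at each vertex of the feasible region:
  z(0, 0) = 0
  z(8.4, 0) = -134.4
  z(6.714, 8.429) = -301.3
  z(6, 9) = -303  ←
  z(0, 12) = -276
The minimum is at x = 6, y = 9.

(6, 9)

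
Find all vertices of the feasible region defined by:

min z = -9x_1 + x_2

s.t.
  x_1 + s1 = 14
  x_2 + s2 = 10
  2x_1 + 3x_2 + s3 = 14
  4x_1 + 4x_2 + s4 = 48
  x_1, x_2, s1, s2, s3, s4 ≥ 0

(0, 0), (7, 0), (0, 4.667)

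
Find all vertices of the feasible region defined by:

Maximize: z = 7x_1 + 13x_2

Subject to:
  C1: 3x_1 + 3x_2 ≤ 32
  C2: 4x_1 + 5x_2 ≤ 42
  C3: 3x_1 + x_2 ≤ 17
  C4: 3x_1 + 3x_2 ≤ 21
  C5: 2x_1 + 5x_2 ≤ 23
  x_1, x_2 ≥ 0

(0, 0), (5.667, 0), (5, 2), (4, 3), (0, 4.6)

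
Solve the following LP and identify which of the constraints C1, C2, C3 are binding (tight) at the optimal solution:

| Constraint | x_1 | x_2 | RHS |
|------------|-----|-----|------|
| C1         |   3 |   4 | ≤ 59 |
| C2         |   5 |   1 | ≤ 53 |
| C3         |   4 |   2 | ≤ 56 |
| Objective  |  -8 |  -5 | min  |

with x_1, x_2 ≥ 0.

At x_1 = 9, x_2 = 8, compute slack b - a·x for each constraint:
  C1: 59 − 59 = 0  (binding)
  C2: 53 − 53 = 0  (binding)
  C3: 56 − 52 = 4  (slack)

Optimal: x_1 = 9, x_2 = 8
Binding: C1, C2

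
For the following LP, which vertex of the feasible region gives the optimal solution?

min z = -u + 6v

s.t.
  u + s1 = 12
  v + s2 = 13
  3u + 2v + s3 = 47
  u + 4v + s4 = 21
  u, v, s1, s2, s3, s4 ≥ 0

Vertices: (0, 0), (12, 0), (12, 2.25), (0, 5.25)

Evaluate the objective at each vertex of the feasible region:
  z(0, 0) = 0
  z(12, 0) = -12  ←
  z(12, 2.25) = 1.5
  z(0, 5.25) = 31.5
The minimum is at u = 12, v = 0.

(12, 0)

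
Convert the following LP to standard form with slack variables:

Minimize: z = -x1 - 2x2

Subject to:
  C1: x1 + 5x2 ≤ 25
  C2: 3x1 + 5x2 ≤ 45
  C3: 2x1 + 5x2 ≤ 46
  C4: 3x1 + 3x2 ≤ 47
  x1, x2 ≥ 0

min z = -x1 - 2x2

s.t.
  x1 + 5x2 + s1 = 25
  3x1 + 5x2 + s2 = 45
  2x1 + 5x2 + s3 = 46
  3x1 + 3x2 + s4 = 47
  x1, x2, s1, s2, s3, s4 ≥ 0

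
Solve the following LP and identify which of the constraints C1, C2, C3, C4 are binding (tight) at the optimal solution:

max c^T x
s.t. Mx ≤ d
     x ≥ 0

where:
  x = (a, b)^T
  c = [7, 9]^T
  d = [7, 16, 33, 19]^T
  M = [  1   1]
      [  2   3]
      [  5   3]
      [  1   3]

At a = 5, b = 2, compute slack b - a·x for each constraint:
  C1: 7 − 7 = 0  (binding)
  C2: 16 − 16 = 0  (binding)
  C3: 33 − 31 = 2  (slack)
  C4: 19 − 11 = 8  (slack)

Optimal: a = 5, b = 2
Binding: C1, C2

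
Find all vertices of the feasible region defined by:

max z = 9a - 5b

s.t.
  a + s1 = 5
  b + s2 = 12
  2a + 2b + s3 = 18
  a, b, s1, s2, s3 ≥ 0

(0, 0), (5, 0), (5, 4), (0, 9)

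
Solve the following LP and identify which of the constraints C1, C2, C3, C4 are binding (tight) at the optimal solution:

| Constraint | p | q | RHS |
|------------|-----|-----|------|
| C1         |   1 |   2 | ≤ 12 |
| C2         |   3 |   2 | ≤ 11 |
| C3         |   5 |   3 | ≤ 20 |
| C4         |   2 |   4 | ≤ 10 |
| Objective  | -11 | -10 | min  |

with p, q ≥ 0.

At p = 3, q = 1, compute slack b - a·x for each constraint:
  C1: 12 − 5 = 7  (slack)
  C2: 11 − 11 = 0  (binding)
  C3: 20 − 18 = 2  (slack)
  C4: 10 − 10 = 0  (binding)

Optimal: p = 3, q = 1
Binding: C2, C4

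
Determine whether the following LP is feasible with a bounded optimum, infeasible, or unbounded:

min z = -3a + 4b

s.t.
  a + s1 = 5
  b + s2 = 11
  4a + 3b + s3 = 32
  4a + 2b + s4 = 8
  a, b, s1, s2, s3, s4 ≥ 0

Feasible with a bounded optimal solution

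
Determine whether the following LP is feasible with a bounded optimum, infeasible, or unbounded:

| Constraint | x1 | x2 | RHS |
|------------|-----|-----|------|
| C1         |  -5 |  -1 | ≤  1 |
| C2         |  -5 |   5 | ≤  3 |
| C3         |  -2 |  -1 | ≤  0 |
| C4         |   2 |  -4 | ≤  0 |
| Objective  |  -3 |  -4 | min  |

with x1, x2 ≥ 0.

Unbounded (objective can decrease without bound)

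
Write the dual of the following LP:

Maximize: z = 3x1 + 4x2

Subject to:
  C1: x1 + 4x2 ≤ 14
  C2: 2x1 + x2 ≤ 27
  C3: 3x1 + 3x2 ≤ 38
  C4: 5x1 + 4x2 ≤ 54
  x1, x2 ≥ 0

Primal max cᵀx s.t. Ax ≤ b, x ≥ 0  →  Dual min bᵀy s.t. Aᵀy ≥ c, y ≥ 0.

Minimize: z = 14y1 + 27y2 + 38y3 + 54y4

Subject to:
  y1 + 2y2 + 3y3 + 5y4 ≥ 3
  4y1 + y2 + 3y3 + 4y4 ≥ 4
  y1, y2, y3, y4 ≥ 0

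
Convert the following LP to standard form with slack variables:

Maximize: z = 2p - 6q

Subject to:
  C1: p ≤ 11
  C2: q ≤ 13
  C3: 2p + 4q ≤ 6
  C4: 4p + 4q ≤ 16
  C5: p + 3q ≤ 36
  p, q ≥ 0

max z = 2p - 6q

s.t.
  p + s1 = 11
  q + s2 = 13
  2p + 4q + s3 = 6
  4p + 4q + s4 = 16
  p + 3q + s5 = 36
  p, q, s1, s2, s3, s4, s5 ≥ 0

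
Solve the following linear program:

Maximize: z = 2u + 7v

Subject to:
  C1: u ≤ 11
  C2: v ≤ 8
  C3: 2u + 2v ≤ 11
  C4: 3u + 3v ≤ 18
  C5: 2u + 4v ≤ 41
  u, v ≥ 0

Evaluate the objective at each vertex of the feasible region:
  z(0, 0) = 0
  z(5.5, 0) = 11
  z(0, 5.5) = 38.5  ←
The maximum is at u = 0, v = 5.5.

u = 0, v = 5.5, z = 38.5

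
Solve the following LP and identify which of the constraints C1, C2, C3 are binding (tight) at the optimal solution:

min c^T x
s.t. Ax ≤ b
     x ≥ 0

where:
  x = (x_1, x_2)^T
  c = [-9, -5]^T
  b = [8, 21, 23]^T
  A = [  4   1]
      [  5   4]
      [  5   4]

At x_1 = 1, x_2 = 4, compute slack b - a·x for each constraint:
  C1: 8 − 8 = 0  (binding)
  C2: 21 − 21 = 0  (binding)
  C3: 23 − 21 = 2  (slack)

Optimal: x_1 = 1, x_2 = 4
Binding: C1, C2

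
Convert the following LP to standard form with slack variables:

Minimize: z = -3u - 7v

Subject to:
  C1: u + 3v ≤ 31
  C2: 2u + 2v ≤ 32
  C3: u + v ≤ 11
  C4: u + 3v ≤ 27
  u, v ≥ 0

min z = -3u - 7v

s.t.
  u + 3v + s1 = 31
  2u + 2v + s2 = 32
  u + v + s3 = 11
  u + 3v + s4 = 27
  u, v, s1, s2, s3, s4 ≥ 0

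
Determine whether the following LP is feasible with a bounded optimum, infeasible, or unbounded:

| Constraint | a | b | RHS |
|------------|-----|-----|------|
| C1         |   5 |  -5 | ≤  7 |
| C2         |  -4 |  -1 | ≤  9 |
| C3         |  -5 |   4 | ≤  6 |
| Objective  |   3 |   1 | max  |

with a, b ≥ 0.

Unbounded (objective can increase without bound)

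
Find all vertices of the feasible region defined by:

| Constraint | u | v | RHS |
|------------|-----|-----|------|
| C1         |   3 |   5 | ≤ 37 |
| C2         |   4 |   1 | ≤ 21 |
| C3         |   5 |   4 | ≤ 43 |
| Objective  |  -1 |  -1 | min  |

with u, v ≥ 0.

(0, 0), (5.25, 0), (4, 5), (0, 7.4)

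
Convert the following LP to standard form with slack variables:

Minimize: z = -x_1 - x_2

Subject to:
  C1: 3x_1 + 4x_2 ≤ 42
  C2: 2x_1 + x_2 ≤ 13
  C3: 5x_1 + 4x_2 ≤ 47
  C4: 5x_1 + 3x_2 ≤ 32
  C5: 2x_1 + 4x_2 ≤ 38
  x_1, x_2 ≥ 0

min z = -x_1 - x_2

s.t.
  3x_1 + 4x_2 + s1 = 42
  2x_1 + x_2 + s2 = 13
  5x_1 + 4x_2 + s3 = 47
  5x_1 + 3x_2 + s4 = 32
  2x_1 + 4x_2 + s5 = 38
  x_1, x_2, s1, s2, s3, s4, s5 ≥ 0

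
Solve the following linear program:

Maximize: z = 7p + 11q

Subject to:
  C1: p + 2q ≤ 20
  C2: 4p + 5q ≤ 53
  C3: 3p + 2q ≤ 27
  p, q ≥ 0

Evaluate the objective at each vertex of the feasible region:
  z(0, 0) = 0
  z(9, 0) = 63
  z(4.143, 7.286) = 109.1
  z(2, 9) = 113  ←
  z(0, 10) = 110
The maximum is at p = 2, q = 9.

p = 2, q = 9, z = 113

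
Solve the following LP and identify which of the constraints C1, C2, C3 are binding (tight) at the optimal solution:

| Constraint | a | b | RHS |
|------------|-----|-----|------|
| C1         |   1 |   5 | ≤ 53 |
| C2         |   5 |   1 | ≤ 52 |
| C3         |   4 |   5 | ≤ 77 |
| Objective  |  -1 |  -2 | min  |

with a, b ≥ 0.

At a = 8, b = 9, compute slack b - a·x for each constraint:
  C1: 53 − 53 = 0  (binding)
  C2: 52 − 49 = 3  (slack)
  C3: 77 − 77 = 0  (binding)

Optimal: a = 8, b = 9
Binding: C1, C3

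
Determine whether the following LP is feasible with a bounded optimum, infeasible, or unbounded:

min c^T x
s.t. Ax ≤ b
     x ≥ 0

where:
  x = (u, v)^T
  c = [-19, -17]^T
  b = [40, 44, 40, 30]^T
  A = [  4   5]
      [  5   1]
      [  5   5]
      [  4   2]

Feasible with a bounded optimal solution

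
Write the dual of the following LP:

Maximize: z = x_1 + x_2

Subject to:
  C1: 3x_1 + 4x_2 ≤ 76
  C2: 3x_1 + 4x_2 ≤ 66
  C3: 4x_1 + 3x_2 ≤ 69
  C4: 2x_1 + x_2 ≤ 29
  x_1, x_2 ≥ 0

Primal max cᵀx s.t. Ax ≤ b, x ≥ 0  →  Dual min bᵀy s.t. Aᵀy ≥ c, y ≥ 0.

Minimize: z = 76y1 + 66y2 + 69y3 + 29y4

Subject to:
  3y1 + 3y2 + 4y3 + 2y4 ≥ 1
  4y1 + 4y2 + 3y3 + y4 ≥ 1
  y1, y2, y3, y4 ≥ 0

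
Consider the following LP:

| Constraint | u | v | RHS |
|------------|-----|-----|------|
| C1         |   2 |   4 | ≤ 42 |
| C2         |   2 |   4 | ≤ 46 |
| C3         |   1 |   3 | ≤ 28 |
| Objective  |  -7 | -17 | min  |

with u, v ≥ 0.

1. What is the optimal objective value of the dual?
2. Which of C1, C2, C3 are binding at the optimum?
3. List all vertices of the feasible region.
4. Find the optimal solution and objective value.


1. -168
2. C1, C3
3. (0, 0), (21, 0), (7, 7), (0, 9.333)
4. u = 7, v = 7, z = -168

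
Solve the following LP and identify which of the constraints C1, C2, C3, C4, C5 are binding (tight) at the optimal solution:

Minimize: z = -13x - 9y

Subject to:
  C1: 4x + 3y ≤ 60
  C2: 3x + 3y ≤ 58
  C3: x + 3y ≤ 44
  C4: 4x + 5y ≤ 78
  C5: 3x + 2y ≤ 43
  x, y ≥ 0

At x = 9, y = 8, compute slack b - a·x for each constraint:
  C1: 60 − 60 = 0  (binding)
  C2: 58 − 51 = 7  (slack)
  C3: 44 − 33 = 11  (slack)
  C4: 78 − 76 = 2  (slack)
  C5: 43 − 43 = 0  (binding)

Optimal: x = 9, y = 8
Binding: C1, C5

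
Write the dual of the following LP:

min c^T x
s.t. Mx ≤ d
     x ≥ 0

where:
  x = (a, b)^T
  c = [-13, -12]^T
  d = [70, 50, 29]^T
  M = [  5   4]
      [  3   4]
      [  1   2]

Primal min cᵀx s.t. Ax ≤ b, x ≥ 0  →  Dual max −bᵀy s.t. Aᵀy ≥ −c, y ≥ 0.

Maximize: z = -70y1 - 50y2 - 29y3

Subject to:
  5y1 + 3y2 + y3 ≥ 13
  4y1 + 4y2 + 2y3 ≥ 12
  y1, y2, y3 ≥ 0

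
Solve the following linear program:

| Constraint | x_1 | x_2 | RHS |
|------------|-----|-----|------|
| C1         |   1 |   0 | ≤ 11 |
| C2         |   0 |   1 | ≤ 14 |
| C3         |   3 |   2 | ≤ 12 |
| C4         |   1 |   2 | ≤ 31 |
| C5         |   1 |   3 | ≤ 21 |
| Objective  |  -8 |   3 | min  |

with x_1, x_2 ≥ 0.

Evaluate the objective at each vertex of the feasible region:
  z(0, 0) = 0
  z(4, 0) = -32  ←
  z(0, 6) = 18
The minimum is at x_1 = 4, x_2 = 0.

x_1 = 4, x_2 = 0, z = -32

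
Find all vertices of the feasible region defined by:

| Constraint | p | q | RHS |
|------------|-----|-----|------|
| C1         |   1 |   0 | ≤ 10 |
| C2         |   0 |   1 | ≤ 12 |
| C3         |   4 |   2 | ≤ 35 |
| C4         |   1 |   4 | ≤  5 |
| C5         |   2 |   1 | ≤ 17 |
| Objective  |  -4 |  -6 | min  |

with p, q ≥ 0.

(0, 0), (5, 0), (0, 1.25)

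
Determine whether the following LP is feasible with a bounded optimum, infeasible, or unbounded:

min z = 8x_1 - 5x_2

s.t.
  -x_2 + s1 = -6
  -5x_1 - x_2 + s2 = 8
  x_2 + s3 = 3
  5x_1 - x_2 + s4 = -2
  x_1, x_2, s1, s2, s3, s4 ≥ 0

Infeasible (no feasible solution exists)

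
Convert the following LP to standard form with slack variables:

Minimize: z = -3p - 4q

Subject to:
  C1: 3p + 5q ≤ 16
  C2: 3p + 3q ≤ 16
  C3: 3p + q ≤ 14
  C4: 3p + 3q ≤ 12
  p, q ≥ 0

min z = -3p - 4q

s.t.
  3p + 5q + s1 = 16
  3p + 3q + s2 = 16
  3p + q + s3 = 14
  3p + 3q + s4 = 12
  p, q, s1, s2, s3, s4 ≥ 0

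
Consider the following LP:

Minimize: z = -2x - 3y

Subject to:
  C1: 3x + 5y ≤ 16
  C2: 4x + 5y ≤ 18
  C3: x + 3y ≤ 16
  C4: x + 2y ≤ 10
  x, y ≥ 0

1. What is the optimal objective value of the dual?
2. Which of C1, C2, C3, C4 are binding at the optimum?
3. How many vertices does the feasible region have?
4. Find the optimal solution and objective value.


1. -10
2. C1, C2
3. 4
4. x = 2, y = 2, z = -10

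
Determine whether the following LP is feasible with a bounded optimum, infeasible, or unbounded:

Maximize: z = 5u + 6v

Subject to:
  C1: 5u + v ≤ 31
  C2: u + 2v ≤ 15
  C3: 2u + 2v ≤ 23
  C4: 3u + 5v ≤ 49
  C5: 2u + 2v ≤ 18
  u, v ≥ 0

Feasible with a bounded optimal solution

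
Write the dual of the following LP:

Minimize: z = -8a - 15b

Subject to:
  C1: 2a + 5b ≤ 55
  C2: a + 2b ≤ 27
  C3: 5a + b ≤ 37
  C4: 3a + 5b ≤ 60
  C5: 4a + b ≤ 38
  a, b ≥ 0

Primal min cᵀx s.t. Ax ≤ b, x ≥ 0  →  Dual max −bᵀy s.t. Aᵀy ≥ −c, y ≥ 0.

Maximize: z = -55y1 - 27y2 - 37y3 - 60y4 - 38y5

Subject to:
  2y1 + y2 + 5y3 + 3y4 + 4y5 ≥ 8
  5y1 + 2y2 + y3 + 5y4 + y5 ≥ 15
  y1, y2, y3, y4, y5 ≥ 0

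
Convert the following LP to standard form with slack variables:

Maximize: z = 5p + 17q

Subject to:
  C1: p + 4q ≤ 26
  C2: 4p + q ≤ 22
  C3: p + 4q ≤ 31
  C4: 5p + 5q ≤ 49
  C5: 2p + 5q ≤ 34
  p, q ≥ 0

max z = 5p + 17q

s.t.
  p + 4q + s1 = 26
  4p + q + s2 = 22
  p + 4q + s3 = 31
  5p + 5q + s4 = 49
  2p + 5q + s5 = 34
  p, q, s1, s2, s3, s4, s5 ≥ 0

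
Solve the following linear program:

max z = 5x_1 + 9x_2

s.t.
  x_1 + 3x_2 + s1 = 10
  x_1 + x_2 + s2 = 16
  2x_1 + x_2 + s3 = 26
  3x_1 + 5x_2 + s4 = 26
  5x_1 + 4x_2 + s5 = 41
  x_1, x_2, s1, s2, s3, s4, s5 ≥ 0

Evaluate the objective at each vertex of the feasible region:
  z(0, 0) = 0
  z(8.2, 0) = 41
  z(7.769, 0.5385) = 43.69
  z(7, 1) = 44  ←
  z(0, 3.333) = 30
The maximum is at x_1 = 7, x_2 = 1.

x_1 = 7, x_2 = 1, z = 44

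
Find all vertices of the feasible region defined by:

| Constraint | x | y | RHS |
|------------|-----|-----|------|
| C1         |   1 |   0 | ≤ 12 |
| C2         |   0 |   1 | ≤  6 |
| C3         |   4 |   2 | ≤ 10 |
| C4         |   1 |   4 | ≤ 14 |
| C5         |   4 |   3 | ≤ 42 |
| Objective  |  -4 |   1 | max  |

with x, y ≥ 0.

(0, 0), (2.5, 0), (0.8571, 3.286), (0, 3.5)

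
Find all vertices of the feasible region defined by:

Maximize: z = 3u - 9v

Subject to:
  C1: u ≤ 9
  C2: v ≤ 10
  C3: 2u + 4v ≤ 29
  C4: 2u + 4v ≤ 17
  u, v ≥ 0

(0, 0), (8.5, 0), (0, 4.25)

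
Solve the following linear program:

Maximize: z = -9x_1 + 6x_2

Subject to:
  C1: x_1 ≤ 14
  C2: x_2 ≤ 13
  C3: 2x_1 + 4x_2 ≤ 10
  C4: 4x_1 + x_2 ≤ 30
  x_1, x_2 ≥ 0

Evaluate the objective at each vertex of the feasible region:
  z(0, 0) = 0
  z(5, 0) = -45
  z(0, 2.5) = 15  ←
The maximum is at x_1 = 0, x_2 = 2.5.

x_1 = 0, x_2 = 2.5, z = 15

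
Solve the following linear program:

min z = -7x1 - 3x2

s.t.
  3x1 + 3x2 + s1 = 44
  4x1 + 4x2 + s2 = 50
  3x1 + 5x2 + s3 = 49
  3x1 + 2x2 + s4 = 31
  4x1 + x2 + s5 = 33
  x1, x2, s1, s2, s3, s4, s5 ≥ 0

Evaluate the objective at each vertex of the feasible region:
  z(0, 0) = 0
  z(8.25, 0) = -57.75
  z(7, 5) = -64  ←
  z(6.333, 6) = -62.33
  z(0, 9.8) = -29.4
The minimum is at x1 = 7, x2 = 5.

x1 = 7, x2 = 5, z = -64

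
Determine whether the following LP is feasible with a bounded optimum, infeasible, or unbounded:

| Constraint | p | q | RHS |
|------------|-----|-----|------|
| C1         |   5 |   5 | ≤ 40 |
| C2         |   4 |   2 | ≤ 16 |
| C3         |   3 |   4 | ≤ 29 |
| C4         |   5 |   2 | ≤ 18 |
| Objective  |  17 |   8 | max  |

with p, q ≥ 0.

Feasible with a bounded optimal solution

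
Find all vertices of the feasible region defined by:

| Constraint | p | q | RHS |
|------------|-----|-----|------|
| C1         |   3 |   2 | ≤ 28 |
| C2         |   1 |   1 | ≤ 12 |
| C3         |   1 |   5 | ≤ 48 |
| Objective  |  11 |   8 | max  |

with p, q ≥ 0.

(0, 0), (9.333, 0), (4, 8), (3, 9), (0, 9.6)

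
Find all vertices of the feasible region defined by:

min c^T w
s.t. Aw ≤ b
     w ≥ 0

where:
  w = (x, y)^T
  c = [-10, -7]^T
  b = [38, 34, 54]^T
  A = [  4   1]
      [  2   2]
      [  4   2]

(0, 0), (9.5, 0), (7, 10), (0, 17)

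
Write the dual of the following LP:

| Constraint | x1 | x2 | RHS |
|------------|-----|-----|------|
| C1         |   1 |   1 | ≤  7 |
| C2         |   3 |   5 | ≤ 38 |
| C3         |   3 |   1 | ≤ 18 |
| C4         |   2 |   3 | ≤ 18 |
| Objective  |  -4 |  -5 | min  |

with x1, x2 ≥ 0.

Primal min cᵀx s.t. Ax ≤ b, x ≥ 0  →  Dual max −bᵀy s.t. Aᵀy ≥ −c, y ≥ 0.

Maximize: z = -7y1 - 38y2 - 18y3 - 18y4

Subject to:
  y1 + 3y2 + 3y3 + 2y4 ≥ 4
  y1 + 5y2 + y3 + 3y4 ≥ 5
  y1, y2, y3, y4 ≥ 0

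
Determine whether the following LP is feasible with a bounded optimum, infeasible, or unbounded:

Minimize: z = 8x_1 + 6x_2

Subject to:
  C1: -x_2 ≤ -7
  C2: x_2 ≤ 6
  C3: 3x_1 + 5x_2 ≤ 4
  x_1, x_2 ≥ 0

Infeasible (no feasible solution exists)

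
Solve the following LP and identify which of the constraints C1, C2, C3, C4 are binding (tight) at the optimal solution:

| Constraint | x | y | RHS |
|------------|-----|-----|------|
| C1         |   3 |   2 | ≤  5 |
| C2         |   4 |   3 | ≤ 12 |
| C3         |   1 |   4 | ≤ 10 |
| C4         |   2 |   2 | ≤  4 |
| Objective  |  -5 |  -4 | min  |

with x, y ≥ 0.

At x = 1, y = 1, compute slack b - a·x for each constraint:
  C1: 5 − 5 = 0  (binding)
  C2: 12 − 7 = 5  (slack)
  C3: 10 − 5 = 5  (slack)
  C4: 4 − 4 = 0  (binding)

Optimal: x = 1, y = 1
Binding: C1, C4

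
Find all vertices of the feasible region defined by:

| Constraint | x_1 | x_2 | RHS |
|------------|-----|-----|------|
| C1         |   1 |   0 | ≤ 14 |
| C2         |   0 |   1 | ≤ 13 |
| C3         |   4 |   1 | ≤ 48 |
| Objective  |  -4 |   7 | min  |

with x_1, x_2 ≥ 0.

(0, 0), (12, 0), (8.75, 13), (0, 13)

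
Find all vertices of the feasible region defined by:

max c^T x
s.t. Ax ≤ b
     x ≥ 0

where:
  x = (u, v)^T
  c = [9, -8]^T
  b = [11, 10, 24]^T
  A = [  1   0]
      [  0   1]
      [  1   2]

(0, 0), (11, 0), (11, 6.5), (4, 10), (0, 10)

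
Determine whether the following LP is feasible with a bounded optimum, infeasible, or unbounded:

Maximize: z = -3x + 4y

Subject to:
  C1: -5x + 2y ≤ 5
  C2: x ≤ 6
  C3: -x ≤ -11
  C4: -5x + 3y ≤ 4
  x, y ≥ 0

Infeasible (no feasible solution exists)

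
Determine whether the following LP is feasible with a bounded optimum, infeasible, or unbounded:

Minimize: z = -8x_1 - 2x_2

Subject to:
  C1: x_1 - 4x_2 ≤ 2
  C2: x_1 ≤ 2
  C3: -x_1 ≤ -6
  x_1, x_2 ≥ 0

Infeasible (no feasible solution exists)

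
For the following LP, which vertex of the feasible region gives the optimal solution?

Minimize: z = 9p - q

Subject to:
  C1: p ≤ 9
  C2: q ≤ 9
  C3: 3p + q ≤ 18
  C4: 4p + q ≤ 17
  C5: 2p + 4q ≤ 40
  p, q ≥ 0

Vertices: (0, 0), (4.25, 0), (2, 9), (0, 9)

Evaluate the objective at each vertex of the feasible region:
  z(0, 0) = 0
  z(4.25, 0) = 38.25
  z(2, 9) = 9
  z(0, 9) = -9  ←
The minimum is at p = 0, q = 9.

(0, 9)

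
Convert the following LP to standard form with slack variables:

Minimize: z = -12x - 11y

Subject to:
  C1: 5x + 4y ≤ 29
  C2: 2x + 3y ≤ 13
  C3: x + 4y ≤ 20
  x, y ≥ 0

min z = -12x - 11y

s.t.
  5x + 4y + s1 = 29
  2x + 3y + s2 = 13
  x + 4y + s3 = 20
  x, y, s1, s2, s3 ≥ 0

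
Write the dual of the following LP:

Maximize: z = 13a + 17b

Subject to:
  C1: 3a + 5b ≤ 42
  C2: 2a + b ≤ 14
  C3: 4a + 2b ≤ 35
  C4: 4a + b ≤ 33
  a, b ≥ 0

Primal max cᵀx s.t. Ax ≤ b, x ≥ 0  →  Dual min bᵀy s.t. Aᵀy ≥ c, y ≥ 0.

Minimize: z = 42y1 + 14y2 + 35y3 + 33y4

Subject to:
  3y1 + 2y2 + 4y3 + 4y4 ≥ 13
  5y1 + y2 + 2y3 + y4 ≥ 17
  y1, y2, y3, y4 ≥ 0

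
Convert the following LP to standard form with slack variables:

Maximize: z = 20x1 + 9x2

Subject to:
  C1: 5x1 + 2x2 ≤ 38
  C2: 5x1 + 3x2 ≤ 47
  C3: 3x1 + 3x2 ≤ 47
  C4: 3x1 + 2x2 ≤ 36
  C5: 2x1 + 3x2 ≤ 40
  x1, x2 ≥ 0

max z = 20x1 + 9x2

s.t.
  5x1 + 2x2 + s1 = 38
  5x1 + 3x2 + s2 = 47
  3x1 + 3x2 + s3 = 47
  3x1 + 2x2 + s4 = 36
  2x1 + 3x2 + s5 = 40
  x1, x2, s1, s2, s3, s4, s5 ≥ 0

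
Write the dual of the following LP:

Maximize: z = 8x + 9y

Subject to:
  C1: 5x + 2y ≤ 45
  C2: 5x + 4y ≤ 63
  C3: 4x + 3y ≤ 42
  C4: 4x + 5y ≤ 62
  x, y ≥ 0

Primal max cᵀx s.t. Ax ≤ b, x ≥ 0  →  Dual min bᵀy s.t. Aᵀy ≥ c, y ≥ 0.

Minimize: z = 45y1 + 63y2 + 42y3 + 62y4

Subject to:
  5y1 + 5y2 + 4y3 + 4y4 ≥ 8
  2y1 + 4y2 + 3y3 + 5y4 ≥ 9
  y1, y2, y3, y4 ≥ 0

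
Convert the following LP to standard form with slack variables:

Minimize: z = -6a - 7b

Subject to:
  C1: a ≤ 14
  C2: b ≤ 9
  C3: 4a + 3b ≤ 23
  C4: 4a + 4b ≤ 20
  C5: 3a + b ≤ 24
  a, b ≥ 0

min z = -6a - 7b

s.t.
  a + s1 = 14
  b + s2 = 9
  4a + 3b + s3 = 23
  4a + 4b + s4 = 20
  3a + b + s5 = 24
  a, b, s1, s2, s3, s4, s5 ≥ 0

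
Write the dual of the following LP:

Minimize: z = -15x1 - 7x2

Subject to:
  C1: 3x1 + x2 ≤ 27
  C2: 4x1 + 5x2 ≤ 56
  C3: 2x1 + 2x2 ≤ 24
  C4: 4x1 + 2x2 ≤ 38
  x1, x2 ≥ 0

Primal min cᵀx s.t. Ax ≤ b, x ≥ 0  →  Dual max −bᵀy s.t. Aᵀy ≥ −c, y ≥ 0.

Maximize: z = -27y1 - 56y2 - 24y3 - 38y4

Subject to:
  3y1 + 4y2 + 2y3 + 4y4 ≥ 15
  y1 + 5y2 + 2y3 + 2y4 ≥ 7
  y1, y2, y3, y4 ≥ 0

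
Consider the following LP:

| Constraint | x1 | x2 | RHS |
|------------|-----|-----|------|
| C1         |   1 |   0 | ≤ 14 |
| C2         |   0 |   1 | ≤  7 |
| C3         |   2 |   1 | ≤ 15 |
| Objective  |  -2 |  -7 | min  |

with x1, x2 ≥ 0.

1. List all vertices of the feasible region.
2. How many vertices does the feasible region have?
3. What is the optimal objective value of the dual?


1. (0, 0), (7.5, 0), (4, 7), (0, 7)
2. 4
3. -57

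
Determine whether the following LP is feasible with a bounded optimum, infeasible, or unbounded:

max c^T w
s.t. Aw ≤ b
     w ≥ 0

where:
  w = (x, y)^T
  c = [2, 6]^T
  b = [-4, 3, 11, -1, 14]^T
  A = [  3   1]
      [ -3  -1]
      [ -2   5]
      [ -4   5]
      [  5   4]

Infeasible (no feasible solution exists)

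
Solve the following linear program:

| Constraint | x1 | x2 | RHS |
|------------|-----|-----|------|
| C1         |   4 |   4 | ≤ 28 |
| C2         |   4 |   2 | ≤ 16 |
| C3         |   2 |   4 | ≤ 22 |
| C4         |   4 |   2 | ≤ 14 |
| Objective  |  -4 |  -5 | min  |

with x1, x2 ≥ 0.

Evaluate the objective at each vertex of the feasible region:
  z(0, 0) = 0
  z(3.5, 0) = -14
  z(1, 5) = -29  ←
  z(0, 5.5) = -27.5
The minimum is at x1 = 1, x2 = 5.

x1 = 1, x2 = 5, z = -29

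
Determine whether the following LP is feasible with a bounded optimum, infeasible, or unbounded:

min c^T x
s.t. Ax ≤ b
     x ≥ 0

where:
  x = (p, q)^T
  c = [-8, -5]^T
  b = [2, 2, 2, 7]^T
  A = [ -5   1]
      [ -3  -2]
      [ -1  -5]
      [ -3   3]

Unbounded (objective can decrease without bound)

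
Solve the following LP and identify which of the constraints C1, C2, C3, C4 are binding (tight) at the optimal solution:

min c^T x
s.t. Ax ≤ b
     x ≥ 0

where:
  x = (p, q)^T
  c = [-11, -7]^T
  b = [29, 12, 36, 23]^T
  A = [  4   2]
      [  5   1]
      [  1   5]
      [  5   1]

At p = 1, q = 7, compute slack b - a·x for each constraint:
  C1: 29 − 18 = 11  (slack)
  C2: 12 − 12 = 0  (binding)
  C3: 36 − 36 = 0  (binding)
  C4: 23 − 12 = 11  (slack)

Optimal: p = 1, q = 7
Binding: C2, C3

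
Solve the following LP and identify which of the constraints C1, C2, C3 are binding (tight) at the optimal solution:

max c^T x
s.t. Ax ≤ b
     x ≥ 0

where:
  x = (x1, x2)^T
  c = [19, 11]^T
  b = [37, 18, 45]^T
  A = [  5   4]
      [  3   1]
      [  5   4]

At x1 = 5, x2 = 3, compute slack b - a·x for each constraint:
  C1: 37 − 37 = 0  (binding)
  C2: 18 − 18 = 0  (binding)
  C3: 45 − 37 = 8  (slack)

Optimal: x1 = 5, x2 = 3
Binding: C1, C2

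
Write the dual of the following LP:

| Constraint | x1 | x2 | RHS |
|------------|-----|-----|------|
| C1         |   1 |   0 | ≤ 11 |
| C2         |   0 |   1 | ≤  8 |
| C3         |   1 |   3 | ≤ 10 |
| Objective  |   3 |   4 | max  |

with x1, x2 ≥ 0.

Primal max cᵀx s.t. Ax ≤ b, x ≥ 0  →  Dual min bᵀy s.t. Aᵀy ≥ c, y ≥ 0.

Minimize: z = 11y1 + 8y2 + 10y3

Subject to:
  y1 + y3 ≥ 3
  y2 + 3y3 ≥ 4
  y1, y2, y3 ≥ 0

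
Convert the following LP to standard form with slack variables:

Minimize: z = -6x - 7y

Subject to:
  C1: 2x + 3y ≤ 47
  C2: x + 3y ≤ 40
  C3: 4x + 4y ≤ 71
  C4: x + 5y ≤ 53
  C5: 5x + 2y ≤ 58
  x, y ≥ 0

min z = -6x - 7y

s.t.
  2x + 3y + s1 = 47
  x + 3y + s2 = 40
  4x + 4y + s3 = 71
  x + 5y + s4 = 53
  5x + 2y + s5 = 58
  x, y, s1, s2, s3, s4, s5 ≥ 0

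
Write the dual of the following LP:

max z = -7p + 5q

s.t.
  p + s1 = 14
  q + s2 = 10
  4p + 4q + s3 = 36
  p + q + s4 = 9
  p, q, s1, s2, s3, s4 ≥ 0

Primal max cᵀx s.t. Ax ≤ b, x ≥ 0  →  Dual min bᵀy s.t. Aᵀy ≥ c, y ≥ 0.

Minimize: z = 14y1 + 10y2 + 36y3 + 9y4

Subject to:
  y1 + 4y3 + y4 ≥ -7
  y2 + 4y3 + y4 ≥ 5
  y1, y2, y3, y4 ≥ 0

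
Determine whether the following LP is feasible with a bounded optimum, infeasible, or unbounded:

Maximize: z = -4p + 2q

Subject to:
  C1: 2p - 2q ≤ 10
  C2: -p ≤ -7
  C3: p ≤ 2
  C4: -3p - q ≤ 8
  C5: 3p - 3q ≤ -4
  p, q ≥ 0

Infeasible (no feasible solution exists)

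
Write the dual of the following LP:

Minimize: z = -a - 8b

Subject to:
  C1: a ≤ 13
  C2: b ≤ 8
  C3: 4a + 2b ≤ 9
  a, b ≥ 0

Primal min cᵀx s.t. Ax ≤ b, x ≥ 0  →  Dual max −bᵀy s.t. Aᵀy ≥ −c, y ≥ 0.

Maximize: z = -13y1 - 8y2 - 9y3

Subject to:
  y1 + 4y3 ≥ 1
  y2 + 2y3 ≥ 8
  y1, y2, y3 ≥ 0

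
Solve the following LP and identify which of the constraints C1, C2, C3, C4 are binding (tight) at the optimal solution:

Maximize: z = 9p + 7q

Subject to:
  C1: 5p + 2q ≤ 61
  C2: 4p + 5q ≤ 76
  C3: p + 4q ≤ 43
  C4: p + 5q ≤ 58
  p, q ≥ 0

At p = 9, q = 8, compute slack b - a·x for each constraint:
  C1: 61 − 61 = 0  (binding)
  C2: 76 − 76 = 0  (binding)
  C3: 43 − 41 = 2  (slack)
  C4: 58 − 49 = 9  (slack)

Optimal: p = 9, q = 8
Binding: C1, C2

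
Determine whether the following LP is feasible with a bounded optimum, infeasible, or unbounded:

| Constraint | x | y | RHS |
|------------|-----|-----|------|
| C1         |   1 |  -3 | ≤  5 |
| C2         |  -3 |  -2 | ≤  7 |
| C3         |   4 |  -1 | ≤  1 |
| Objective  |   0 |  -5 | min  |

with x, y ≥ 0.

Unbounded (objective can decrease without bound)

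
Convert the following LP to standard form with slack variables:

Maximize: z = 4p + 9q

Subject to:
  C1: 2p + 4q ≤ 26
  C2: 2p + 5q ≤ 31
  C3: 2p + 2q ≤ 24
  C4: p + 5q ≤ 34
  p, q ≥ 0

max z = 4p + 9q

s.t.
  2p + 4q + s1 = 26
  2p + 5q + s2 = 31
  2p + 2q + s3 = 24
  p + 5q + s4 = 34
  p, q, s1, s2, s3, s4 ≥ 0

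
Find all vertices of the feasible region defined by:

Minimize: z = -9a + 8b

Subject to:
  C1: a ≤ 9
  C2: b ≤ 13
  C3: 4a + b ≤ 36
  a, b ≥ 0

(0, 0), (9, 0), (5.75, 13), (0, 13)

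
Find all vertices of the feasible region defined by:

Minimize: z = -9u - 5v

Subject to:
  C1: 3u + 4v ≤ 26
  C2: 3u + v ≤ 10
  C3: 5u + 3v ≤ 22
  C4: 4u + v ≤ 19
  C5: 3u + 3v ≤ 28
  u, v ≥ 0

(0, 0), (3.333, 0), (2, 4), (0.9091, 5.818), (0, 6.5)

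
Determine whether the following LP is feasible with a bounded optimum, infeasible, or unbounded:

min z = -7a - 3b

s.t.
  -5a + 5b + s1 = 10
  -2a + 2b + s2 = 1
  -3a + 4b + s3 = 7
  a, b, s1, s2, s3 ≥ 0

Unbounded (objective can decrease without bound)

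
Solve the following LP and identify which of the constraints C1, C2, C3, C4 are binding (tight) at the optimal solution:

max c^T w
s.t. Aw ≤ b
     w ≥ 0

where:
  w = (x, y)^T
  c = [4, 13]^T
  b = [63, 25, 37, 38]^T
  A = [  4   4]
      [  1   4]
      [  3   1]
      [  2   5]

At x = 9, y = 4, compute slack b - a·x for each constraint:
  C1: 63 − 52 = 11  (slack)
  C2: 25 − 25 = 0  (binding)
  C3: 37 − 31 = 6  (slack)
  C4: 38 − 38 = 0  (binding)

Optimal: x = 9, y = 4
Binding: C2, C4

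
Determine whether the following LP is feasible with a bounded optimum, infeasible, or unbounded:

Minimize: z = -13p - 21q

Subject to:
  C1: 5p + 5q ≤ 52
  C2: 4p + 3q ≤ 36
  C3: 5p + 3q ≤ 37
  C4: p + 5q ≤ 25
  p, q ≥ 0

Feasible with a bounded optimal solution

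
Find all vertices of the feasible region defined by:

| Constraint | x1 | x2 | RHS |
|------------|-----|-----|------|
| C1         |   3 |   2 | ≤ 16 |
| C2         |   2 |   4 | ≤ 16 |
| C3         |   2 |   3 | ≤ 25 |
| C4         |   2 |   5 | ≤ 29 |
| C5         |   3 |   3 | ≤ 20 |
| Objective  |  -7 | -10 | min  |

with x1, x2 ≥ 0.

(0, 0), (5.333, 0), (4, 2), (0, 4)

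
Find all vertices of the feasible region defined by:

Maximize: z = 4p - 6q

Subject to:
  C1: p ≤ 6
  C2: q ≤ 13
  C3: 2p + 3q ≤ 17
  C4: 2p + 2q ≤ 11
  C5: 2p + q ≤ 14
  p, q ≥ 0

(0, 0), (5.5, 0), (0, 5.5)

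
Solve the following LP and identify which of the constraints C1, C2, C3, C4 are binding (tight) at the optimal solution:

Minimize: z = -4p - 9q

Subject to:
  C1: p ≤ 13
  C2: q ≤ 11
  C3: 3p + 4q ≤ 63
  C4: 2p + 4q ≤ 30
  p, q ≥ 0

At p = 0, q = 7.5, compute slack b - a·x for each constraint:
  C1: 13 − 0 = 13  (slack)
  C2: 11 − 7.5 = 3.5  (slack)
  C3: 63 − 30 = 33  (slack)
  C4: 30 − 30 = 0  (binding)

Optimal: p = 0, q = 7.5
Binding: C4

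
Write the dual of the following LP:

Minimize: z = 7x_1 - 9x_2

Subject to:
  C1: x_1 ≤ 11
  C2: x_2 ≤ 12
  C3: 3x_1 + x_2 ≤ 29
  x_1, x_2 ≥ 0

Primal min cᵀx s.t. Ax ≤ b, x ≥ 0  →  Dual max −bᵀy s.t. Aᵀy ≥ −c, y ≥ 0.

Maximize: z = -11y1 - 12y2 - 29y3

Subject to:
  y1 + 3y3 ≥ -7
  y2 + y3 ≥ 9
  y1, y2, y3 ≥ 0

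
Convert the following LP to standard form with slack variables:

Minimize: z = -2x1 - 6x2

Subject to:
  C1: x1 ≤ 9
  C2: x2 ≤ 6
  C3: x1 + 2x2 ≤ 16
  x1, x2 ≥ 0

min z = -2x1 - 6x2

s.t.
  x1 + s1 = 9
  x2 + s2 = 6
  x1 + 2x2 + s3 = 16
  x1, x2, s1, s2, s3 ≥ 0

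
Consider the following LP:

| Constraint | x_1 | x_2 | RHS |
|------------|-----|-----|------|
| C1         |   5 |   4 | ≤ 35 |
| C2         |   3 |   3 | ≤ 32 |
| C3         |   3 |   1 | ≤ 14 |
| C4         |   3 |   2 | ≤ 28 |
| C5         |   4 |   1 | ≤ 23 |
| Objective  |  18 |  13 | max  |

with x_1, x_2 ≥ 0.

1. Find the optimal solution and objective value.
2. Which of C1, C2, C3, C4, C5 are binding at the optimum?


1. x_1 = 3, x_2 = 5, z = 119
2. C1, C3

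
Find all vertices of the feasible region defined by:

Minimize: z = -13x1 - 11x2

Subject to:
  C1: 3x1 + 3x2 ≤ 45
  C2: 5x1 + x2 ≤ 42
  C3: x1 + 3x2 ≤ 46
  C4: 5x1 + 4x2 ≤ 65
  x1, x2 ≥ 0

(0, 0), (8.4, 0), (6.867, 7.667), (5, 10), (0, 15)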